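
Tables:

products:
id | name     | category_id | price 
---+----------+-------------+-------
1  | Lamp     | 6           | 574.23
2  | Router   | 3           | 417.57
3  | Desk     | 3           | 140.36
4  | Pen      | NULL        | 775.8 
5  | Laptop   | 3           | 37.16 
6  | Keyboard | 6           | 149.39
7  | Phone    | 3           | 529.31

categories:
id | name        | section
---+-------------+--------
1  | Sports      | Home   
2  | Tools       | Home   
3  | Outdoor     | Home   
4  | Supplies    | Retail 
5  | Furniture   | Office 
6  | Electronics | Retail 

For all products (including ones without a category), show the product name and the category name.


LEFT JOIN keeps every row from products (the left table); where category_id has no match in categories, the category columns become NULL. Walk through each product:
  - product 1 (Lamp): category_id=6 -> matches Electronics
  - product 2 (Router): category_id=3 -> matches Outdoor
  - product 3 (Desk): category_id=3 -> matches Outdoor
  - product 4 (Pen): category_id=NULL, no match -> kept with NULL
  - product 5 (Laptop): category_id=3 -> matches Outdoor
  - product 6 (Keyboard): category_id=6 -> matches Electronics
  - product 7 (Phone): category_id=3 -> matches Outdoor
All 7 rows appear; 1 has NULL category.

SQL:
SELECT a.name, b.name AS category
FROM products a
LEFT JOIN categories b ON a.category_id = b.id

Result:
name     | category   
---------+------------
Lamp     | Electronics
Router   | Outdoor    
Desk     | Outdoor    
Pen      | NULL       
Laptop   | Outdoor    
Keyboard | Electronics
Phone    | Outdoor    


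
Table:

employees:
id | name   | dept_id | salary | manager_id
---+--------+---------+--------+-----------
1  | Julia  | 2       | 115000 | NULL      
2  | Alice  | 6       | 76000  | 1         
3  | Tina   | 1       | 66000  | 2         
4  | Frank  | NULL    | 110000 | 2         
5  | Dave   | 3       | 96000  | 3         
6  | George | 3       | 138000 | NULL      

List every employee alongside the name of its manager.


This is a self-join: employees is joined to a second copy of itself, matching each row's manager_id to another row's id. Use LEFT JOIN so rows with manager_id=NULL are kept.
  - employee 1 (Julia): manager_id=NULL -> NULL
  - employee 2 (Alice): manager_id=1 -> Julia
  - employee 3 (Tina): manager_id=2 -> Alice
  - employee 4 (Frank): manager_id=2 -> Alice
  - employee 5 (Dave): manager_id=3 -> Tina
  - employee 6 (George): manager_id=NULL -> NULL

SQL:
SELECT a.name AS item, b.name AS manager
FROM employees a
LEFT JOIN employees b ON a.manager_id = b.id

Result:
item   | manager
-------+--------
Julia  | NULL   
Alice  | Julia  
Tina   | Alice  
Frank  | Alice  
Dave   | Tina   
George | NULL   


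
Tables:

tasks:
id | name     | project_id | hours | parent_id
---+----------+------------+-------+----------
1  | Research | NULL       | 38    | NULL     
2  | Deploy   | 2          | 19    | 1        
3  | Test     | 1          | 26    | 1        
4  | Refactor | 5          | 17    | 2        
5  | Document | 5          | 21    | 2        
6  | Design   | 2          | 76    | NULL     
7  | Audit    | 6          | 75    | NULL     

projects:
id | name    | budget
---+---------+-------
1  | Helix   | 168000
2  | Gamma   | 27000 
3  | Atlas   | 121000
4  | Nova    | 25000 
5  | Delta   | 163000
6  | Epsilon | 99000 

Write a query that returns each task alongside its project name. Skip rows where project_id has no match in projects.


INNER JOIN keeps only tasks rows whose project_id matches an id in projects. Walk through each task:
  - task 1 (Research): project_id=NULL, no match -> dropped
  - task 2 (Deploy): project_id=2 -> matches Gamma
  - task 3 (Test): project_id=1 -> matches Helix
  - task 4 (Refactor): project_id=5 -> matches Delta
  - task 5 (Document): project_id=5 -> matches Delta
  - task 6 (Design): project_id=2 -> matches Gamma
  - task 7 (Audit): project_id=6 -> matches Epsilon
So 1 of 7 rows is dropped.

SQL:
SELECT a.name, b.name AS project
FROM tasks a
INNER JOIN projects b ON a.project_id = b.id

Result:
name     | project
---------+--------
Deploy   | Gamma  
Test     | Helix  
Refactor | Delta  
Document | Delta  
Design   | Gamma  
Audit    | Epsilon


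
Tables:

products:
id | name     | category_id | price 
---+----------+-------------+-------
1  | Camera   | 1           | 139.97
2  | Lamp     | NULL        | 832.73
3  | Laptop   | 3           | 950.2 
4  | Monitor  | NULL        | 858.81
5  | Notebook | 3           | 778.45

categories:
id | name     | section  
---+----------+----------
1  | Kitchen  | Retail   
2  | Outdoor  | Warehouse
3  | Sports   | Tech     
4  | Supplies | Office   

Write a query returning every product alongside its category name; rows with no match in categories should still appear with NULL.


LEFT JOIN keeps every row from products (the left table); where category_id has no match in categories, the category columns become NULL. Walk through each product:
  - product 1 (Camera): category_id=1 -> matches Kitchen
  - product 2 (Lamp): category_id=NULL, no match -> kept with NULL
  - product 3 (Laptop): category_id=3 -> matches Sports
  - product 4 (Monitor): category_id=NULL, no match -> kept with NULL
  - product 5 (Notebook): category_id=3 -> matches Sports
All 5 rows appear; 2 have NULL category.

SQL:
SELECT a.name, b.name AS category
FROM products a
LEFT JOIN categories b ON a.category_id = b.id

Result:
name     | category
---------+---------
Camera   | Kitchen 
Lamp     | NULL    
Laptop   | Sports  
Monitor  | NULL    
Notebook | Sports  


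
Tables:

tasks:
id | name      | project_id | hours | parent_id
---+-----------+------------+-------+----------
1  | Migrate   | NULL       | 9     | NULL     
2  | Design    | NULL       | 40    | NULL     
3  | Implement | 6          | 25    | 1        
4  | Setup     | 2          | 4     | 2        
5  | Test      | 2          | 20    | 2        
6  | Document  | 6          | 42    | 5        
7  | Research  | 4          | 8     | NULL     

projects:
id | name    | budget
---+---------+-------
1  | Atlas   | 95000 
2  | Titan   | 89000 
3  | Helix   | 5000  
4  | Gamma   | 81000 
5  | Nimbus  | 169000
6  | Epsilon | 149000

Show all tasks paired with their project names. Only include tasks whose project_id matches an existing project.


INNER JOIN keeps only tasks rows whose project_id matches an id in projects. Walk through each task:
  - task 1 (Migrate): project_id=NULL, no match -> dropped
  - task 2 (Design): project_id=NULL, no match -> dropped
  - task 3 (Implement): project_id=6 -> matches Epsilon
  - task 4 (Setup): project_id=2 -> matches Titan
  - task 5 (Test): project_id=2 -> matches Titan
  - task 6 (Document): project_id=6 -> matches Epsilon
  - task 7 (Research): project_id=4 -> matches Gamma
So 2 of 7 rows are dropped.

SQL:
SELECT a.name, b.name AS project
FROM tasks a
INNER JOIN projects b ON a.project_id = b.id

Result:
name      | project
----------+--------
Implement | Epsilon
Setup     | Titan  
Test      | Titan  
Document  | Epsilon
Research  | Gamma  


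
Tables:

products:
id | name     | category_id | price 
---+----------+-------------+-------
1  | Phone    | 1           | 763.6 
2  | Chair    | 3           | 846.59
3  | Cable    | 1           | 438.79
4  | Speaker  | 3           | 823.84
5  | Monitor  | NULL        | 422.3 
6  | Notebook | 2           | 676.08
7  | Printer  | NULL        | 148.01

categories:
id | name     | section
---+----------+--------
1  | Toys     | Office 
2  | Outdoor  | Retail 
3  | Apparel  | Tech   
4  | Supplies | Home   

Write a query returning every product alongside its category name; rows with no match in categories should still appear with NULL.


LEFT JOIN keeps every row from products (the left table); where category_id has no match in categories, the category columns become NULL. Walk through each product:
  - product 1 (Phone): category_id=1 -> matches Toys
  - product 2 (Chair): category_id=3 -> matches Apparel
  - product 3 (Cable): category_id=1 -> matches Toys
  - product 4 (Speaker): category_id=3 -> matches Apparel
  - product 5 (Monitor): category_id=NULL, no match -> kept with NULL
  - product 6 (Notebook): category_id=2 -> matches Outdoor
  - product 7 (Printer): category_id=NULL, no match -> kept with NULL
All 7 rows appear; 2 have NULL category.

SQL:
SELECT a.name, b.name AS category
FROM products a
LEFT JOIN categories b ON a.category_id = b.id

Result:
name     | category
---------+---------
Phone    | Toys    
Chair    | Apparel 
Cable    | Toys    
Speaker  | Apparel 
Monitor  | NULL    
Notebook | Outdoor 
Printer  | NULL    


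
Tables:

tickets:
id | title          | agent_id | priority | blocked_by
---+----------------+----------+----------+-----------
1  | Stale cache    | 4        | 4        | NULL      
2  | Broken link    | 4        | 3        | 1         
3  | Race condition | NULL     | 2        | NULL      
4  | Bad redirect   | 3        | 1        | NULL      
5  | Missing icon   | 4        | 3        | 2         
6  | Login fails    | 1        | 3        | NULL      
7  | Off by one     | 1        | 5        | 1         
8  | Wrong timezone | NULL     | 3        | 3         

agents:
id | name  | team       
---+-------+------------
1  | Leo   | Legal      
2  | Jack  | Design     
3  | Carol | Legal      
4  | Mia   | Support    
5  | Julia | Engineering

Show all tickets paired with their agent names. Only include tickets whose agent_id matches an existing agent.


INNER JOIN keeps only tickets rows whose agent_id matches an id in agents. Walk through each ticket:
  - ticket 1 (Stale cache): agent_id=4 -> matches Mia
  - ticket 2 (Broken link): agent_id=4 -> matches Mia
  - ticket 3 (Race condition): agent_id=NULL, no match -> dropped
  - ticket 4 (Bad redirect): agent_id=3 -> matches Carol
  - ticket 5 (Missing icon): agent_id=4 -> matches Mia
  - ticket 6 (Login fails): agent_id=1 -> matches Leo
  - ticket 7 (Off by one): agent_id=1 -> matches Leo
  - ticket 8 (Wrong timezone): agent_id=NULL, no match -> dropped
So 2 of 8 rows are dropped.

SQL:
SELECT a.title, b.name AS agent
FROM tickets a
INNER JOIN agents b ON a.agent_id = b.id

Result:
title        | agent
-------------+------
Stale cache  | Mia  
Broken link  | Mia  
Bad redirect | Carol
Missing icon | Mia  
Login fails  | Leo  
Off by one   | Leo  


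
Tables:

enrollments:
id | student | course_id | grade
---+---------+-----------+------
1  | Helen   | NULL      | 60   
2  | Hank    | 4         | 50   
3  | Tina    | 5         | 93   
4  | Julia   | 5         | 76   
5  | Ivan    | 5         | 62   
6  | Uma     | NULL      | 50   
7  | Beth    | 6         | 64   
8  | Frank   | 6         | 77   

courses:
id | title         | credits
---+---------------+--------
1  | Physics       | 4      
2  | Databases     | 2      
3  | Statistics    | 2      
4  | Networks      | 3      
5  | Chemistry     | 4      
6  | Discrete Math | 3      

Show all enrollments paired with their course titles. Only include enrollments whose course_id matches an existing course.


INNER JOIN keeps only enrollments rows whose course_id matches an id in courses. Walk through each enrollment:
  - enrollment 1 (Helen): course_id=NULL, no match -> dropped
  - enrollment 2 (Hank): course_id=4 -> matches Networks
  - enrollment 3 (Tina): course_id=5 -> matches Chemistry
  - enrollment 4 (Julia): course_id=5 -> matches Chemistry
  - enrollment 5 (Ivan): course_id=5 -> matches Chemistry
  - enrollment 6 (Uma): course_id=NULL, no match -> dropped
  - enrollment 7 (Beth): course_id=6 -> matches Discrete Math
  - enrollment 8 (Frank): course_id=6 -> matches Discrete Math
So 2 of 8 rows are dropped.

SQL:
SELECT a.student, b.title AS course
FROM enrollments a
INNER JOIN courses b ON a.course_id = b.id

Result:
student | course       
--------+--------------
Hank    | Networks     
Tina    | Chemistry    
Julia   | Chemistry    
Ivan    | Chemistry    
Beth    | Discrete Math
Frank   | Discrete Math


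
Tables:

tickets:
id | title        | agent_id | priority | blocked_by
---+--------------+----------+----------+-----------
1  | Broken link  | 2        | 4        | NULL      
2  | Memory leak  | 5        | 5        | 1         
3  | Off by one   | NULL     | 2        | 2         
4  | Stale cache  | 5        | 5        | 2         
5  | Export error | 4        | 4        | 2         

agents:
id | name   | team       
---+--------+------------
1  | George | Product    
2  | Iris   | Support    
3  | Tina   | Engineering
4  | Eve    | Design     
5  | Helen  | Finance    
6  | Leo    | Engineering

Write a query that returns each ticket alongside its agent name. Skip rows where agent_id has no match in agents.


INNER JOIN keeps only tickets rows whose agent_id matches an id in agents. Walk through each ticket:
  - ticket 1 (Broken link): agent_id=2 -> matches Iris
  - ticket 2 (Memory leak): agent_id=5 -> matches Helen
  - ticket 3 (Off by one): agent_id=NULL, no match -> dropped
  - ticket 4 (Stale cache): agent_id=5 -> matches Helen
  - ticket 5 (Export error): agent_id=4 -> matches Eve
So 1 of 5 rows is dropped.

SQL:
SELECT a.title, b.name AS agent
FROM tickets a
INNER JOIN agents b ON a.agent_id = b.id

Result:
title        | agent
-------------+------
Broken link  | Iris 
Memory leak  | Helen
Stale cache  | Helen
Export error | Eve  


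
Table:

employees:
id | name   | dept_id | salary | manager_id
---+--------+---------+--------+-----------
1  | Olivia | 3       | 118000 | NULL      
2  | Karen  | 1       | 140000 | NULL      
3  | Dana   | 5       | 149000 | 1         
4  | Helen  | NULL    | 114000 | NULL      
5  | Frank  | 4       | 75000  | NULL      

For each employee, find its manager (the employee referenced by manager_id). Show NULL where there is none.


This is a self-join: employees is joined to a second copy of itself, matching each row's manager_id to another row's id. Use LEFT JOIN so rows with manager_id=NULL are kept.
  - employee 1 (Olivia): manager_id=NULL -> NULL
  - employee 2 (Karen): manager_id=NULL -> NULL
  - employee 3 (Dana): manager_id=1 -> Olivia
  - employee 4 (Helen): manager_id=NULL -> NULL
  - employee 5 (Frank): manager_id=NULL -> NULL

SQL:
SELECT a.name AS item, b.name AS manager
FROM employees a
LEFT JOIN employees b ON a.manager_id = b.id

Result:
item   | manager
-------+--------
Olivia | NULL   
Karen  | NULL   
Dana   | Olivia 
Helen  | NULL   
Frank  | NULL   


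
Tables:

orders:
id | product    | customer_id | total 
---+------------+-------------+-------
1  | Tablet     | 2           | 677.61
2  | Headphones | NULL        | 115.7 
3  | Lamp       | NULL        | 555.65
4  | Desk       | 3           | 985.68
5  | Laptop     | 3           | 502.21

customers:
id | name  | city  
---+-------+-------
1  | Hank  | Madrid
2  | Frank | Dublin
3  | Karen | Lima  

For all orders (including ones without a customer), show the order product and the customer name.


LEFT JOIN keeps every row from orders (the left table); where customer_id has no match in customers, the customer columns become NULL. Walk through each order:
  - order 1 (Tablet): customer_id=2 -> matches Frank
  - order 2 (Headphones): customer_id=NULL, no match -> kept with NULL
  - order 3 (Lamp): customer_id=NULL, no match -> kept with NULL
  - order 4 (Desk): customer_id=3 -> matches Karen
  - order 5 (Laptop): customer_id=3 -> matches Karen
All 5 rows appear; 2 have NULL customer.

SQL:
SELECT a.product, b.name AS customer
FROM orders a
LEFT JOIN customers b ON a.customer_id = b.id

Result:
product    | customer
-----------+---------
Tablet     | Frank   
Headphones | NULL    
Lamp       | NULL    
Desk       | Karen   
Laptop     | Karen   


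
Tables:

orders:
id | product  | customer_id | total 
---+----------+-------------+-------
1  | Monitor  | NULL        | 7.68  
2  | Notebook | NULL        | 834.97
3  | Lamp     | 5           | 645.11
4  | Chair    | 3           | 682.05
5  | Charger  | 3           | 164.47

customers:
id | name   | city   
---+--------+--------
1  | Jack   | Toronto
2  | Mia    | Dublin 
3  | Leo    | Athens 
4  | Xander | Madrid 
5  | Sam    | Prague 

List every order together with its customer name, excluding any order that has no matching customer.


INNER JOIN keeps only orders rows whose customer_id matches an id in customers. Walk through each order:
  - order 1 (Monitor): customer_id=NULL, no match -> dropped
  - order 2 (Notebook): customer_id=NULL, no match -> dropped
  - order 3 (Lamp): customer_id=5 -> matches Sam
  - order 4 (Chair): customer_id=3 -> matches Leo
  - order 5 (Charger): customer_id=3 -> matches Leo
So 2 of 5 rows are dropped.

SQL:
SELECT a.product, b.name AS customer
FROM orders a
INNER JOIN customers b ON a.customer_id = b.id

Result:
product | customer
--------+---------
Lamp    | Sam     
Chair   | Leo     
Charger | Leo     


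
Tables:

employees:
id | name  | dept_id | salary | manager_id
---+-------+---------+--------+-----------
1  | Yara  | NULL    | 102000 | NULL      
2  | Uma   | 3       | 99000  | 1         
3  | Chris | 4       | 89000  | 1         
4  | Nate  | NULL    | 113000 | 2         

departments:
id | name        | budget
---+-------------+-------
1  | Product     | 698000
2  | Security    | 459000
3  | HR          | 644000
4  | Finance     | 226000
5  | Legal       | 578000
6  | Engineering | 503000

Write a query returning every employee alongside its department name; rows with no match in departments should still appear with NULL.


LEFT JOIN keeps every row from employees (the left table); where dept_id has no match in departments, the department columns become NULL. Walk through each employee:
  - employee 1 (Yara): dept_id=NULL, no match -> kept with NULL
  - employee 2 (Uma): dept_id=3 -> matches HR
  - employee 3 (Chris): dept_id=4 -> matches Finance
  - employee 4 (Nate): dept_id=NULL, no match -> kept with NULL
All 4 rows appear; 2 have NULL department.

SQL:
SELECT a.name, b.name AS department
FROM employees a
LEFT JOIN departments b ON a.dept_id = b.id

Result:
name  | department
------+-----------
Yara  | NULL      
Uma   | HR        
Chris | Finance   
Nate  | NULL      


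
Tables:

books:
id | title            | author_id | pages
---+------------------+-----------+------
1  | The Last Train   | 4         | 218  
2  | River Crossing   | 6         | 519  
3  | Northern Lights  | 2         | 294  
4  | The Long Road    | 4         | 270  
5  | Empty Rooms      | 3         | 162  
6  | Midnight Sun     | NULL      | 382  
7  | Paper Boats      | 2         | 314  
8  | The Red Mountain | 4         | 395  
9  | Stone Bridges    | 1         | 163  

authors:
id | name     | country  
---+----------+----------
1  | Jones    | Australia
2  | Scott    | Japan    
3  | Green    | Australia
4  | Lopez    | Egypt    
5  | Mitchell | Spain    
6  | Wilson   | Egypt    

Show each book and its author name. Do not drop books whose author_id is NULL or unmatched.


LEFT JOIN keeps every row from books (the left table); where author_id has no match in authors, the author columns become NULL. Walk through each book:
  - book 1 (The Last Train): author_id=4 -> matches Lopez
  - book 2 (River Crossing): author_id=6 -> matches Wilson
  - book 3 (Northern Lights): author_id=2 -> matches Scott
  - book 4 (The Long Road): author_id=4 -> matches Lopez
  - book 5 (Empty Rooms): author_id=3 -> matches Green
  - book 6 (Midnight Sun): author_id=NULL, no match -> kept with NULL
  - book 7 (Paper Boats): author_id=2 -> matches Scott
  - book 8 (The Red Mountain): author_id=4 -> matches Lopez
  - book 9 (Stone Bridges): author_id=1 -> matches Jones
All 9 rows appear; 1 has NULL author.

SQL:
SELECT a.title, b.name AS author
FROM books a
LEFT JOIN authors b ON a.author_id = b.id

Result:
title            | author
-----------------+-------
The Last Train   | Lopez 
River Crossing   | Wilson
Northern Lights  | Scott 
The Long Road    | Lopez 
Empty Rooms      | Green 
Midnight Sun     | NULL  
Paper Boats      | Scott 
The Red Mountain | Lopez 
Stone Bridges    | Jones 


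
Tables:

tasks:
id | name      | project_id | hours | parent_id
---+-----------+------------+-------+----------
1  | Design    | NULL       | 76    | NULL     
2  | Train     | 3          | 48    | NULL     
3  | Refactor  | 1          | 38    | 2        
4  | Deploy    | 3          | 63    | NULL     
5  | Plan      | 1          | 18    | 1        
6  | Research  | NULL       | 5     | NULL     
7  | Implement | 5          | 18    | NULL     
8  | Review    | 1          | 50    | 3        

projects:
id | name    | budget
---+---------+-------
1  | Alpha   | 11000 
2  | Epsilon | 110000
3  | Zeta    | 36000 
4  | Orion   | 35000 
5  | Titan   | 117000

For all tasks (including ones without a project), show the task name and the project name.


LEFT JOIN keeps every row from tasks (the left table); where project_id has no match in projects, the project columns become NULL. Walk through each task:
  - task 1 (Design): project_id=NULL, no match -> kept with NULL
  - task 2 (Train): project_id=3 -> matches Zeta
  - task 3 (Refactor): project_id=1 -> matches Alpha
  - task 4 (Deploy): project_id=3 -> matches Zeta
  - task 5 (Plan): project_id=1 -> matches Alpha
  - task 6 (Research): project_id=NULL, no match -> kept with NULL
  - task 7 (Implement): project_id=5 -> matches Titan
  - task 8 (Review): project_id=1 -> matches Alpha
All 8 rows appear; 2 have NULL project.

SQL:
SELECT a.name, b.name AS project
FROM tasks a
LEFT JOIN projects b ON a.project_id = b.id

Result:
name      | project
----------+--------
Design    | NULL   
Train     | Zeta   
Refactor  | Alpha  
Deploy    | Zeta   
Plan      | Alpha  
Research  | NULL   
Implement | Titan  
Review    | Alpha  


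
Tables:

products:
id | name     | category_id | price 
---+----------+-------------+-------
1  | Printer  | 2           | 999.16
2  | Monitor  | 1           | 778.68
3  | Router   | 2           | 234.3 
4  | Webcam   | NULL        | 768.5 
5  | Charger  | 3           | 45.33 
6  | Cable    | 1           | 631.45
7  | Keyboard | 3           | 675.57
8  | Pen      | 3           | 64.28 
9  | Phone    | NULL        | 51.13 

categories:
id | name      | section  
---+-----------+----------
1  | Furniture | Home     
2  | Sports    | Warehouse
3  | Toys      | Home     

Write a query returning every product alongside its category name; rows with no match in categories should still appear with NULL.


LEFT JOIN keeps every row from products (the left table); where category_id has no match in categories, the category columns become NULL. Walk through each product:
  - product 1 (Printer): category_id=2 -> matches Sports
  - product 2 (Monitor): category_id=1 -> matches Furniture
  - product 3 (Router): category_id=2 -> matches Sports
  - product 4 (Webcam): category_id=NULL, no match -> kept with NULL
  - product 5 (Charger): category_id=3 -> matches Toys
  - product 6 (Cable): category_id=1 -> matches Furniture
  - product 7 (Keyboard): category_id=3 -> matches Toys
  - product 8 (Pen): category_id=3 -> matches Toys
  - product 9 (Phone): category_id=NULL, no match -> kept with NULL
All 9 rows appear; 2 have NULL category.

SQL:
SELECT a.name, b.name AS category
FROM products a
LEFT JOIN categories b ON a.category_id = b.id

Result:
name     | category 
---------+----------
Printer  | Sports   
Monitor  | Furniture
Router   | Sports   
Webcam   | NULL     
Charger  | Toys     
Cable    | Furniture
Keyboard | Toys     
Pen      | Toys     
Phone    | NULL     


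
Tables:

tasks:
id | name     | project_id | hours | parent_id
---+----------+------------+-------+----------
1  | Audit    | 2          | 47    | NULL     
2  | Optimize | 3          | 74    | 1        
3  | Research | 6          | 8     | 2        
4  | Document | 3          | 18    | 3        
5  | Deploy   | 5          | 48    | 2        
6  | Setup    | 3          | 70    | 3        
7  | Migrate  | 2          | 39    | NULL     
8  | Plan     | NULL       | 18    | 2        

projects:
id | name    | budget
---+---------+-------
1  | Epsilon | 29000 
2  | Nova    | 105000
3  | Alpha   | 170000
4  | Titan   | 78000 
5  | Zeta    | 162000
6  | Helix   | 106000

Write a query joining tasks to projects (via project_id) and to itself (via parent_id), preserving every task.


Two LEFT JOINs from the same base table tasks: one to projects via project_id, one to tasks itself via parent_id. Both are LEFT so every task is preserved.
Match against projects:
  - task 1 (Audit): project_id=2 -> matches Nova
  - task 2 (Optimize): project_id=3 -> matches Alpha
  - task 3 (Research): project_id=6 -> matches Helix
  - task 4 (Document): project_id=3 -> matches Alpha
  - task 5 (Deploy): project_id=5 -> matches Zeta
  - task 6 (Setup): project_id=3 -> matches Alpha
  - task 7 (Migrate): project_id=2 -> matches Nova
  - task 8 (Plan): project_id=NULL, no match -> kept with NULL
Match against tasks (self):
  - task 1 (Audit): parent_id=NULL -> NULL
  - task 2 (Optimize): parent_id=1 -> Audit
  - task 3 (Research): parent_id=2 -> Optimize
  - task 4 (Document): parent_id=3 -> Research
  - task 5 (Deploy): parent_id=2 -> Optimize
  - task 6 (Setup): parent_id=3 -> Research
  - task 7 (Migrate): parent_id=NULL -> NULL
  - task 8 (Plan): parent_id=2 -> Optimize

SQL:
SELECT a.name, b.name AS project, c.name AS parent
FROM tasks a
LEFT JOIN projects b ON a.project_id = b.id
LEFT JOIN tasks c ON a.parent_id = c.id

Result:
name     | project | parent  
---------+---------+---------
Audit    | Nova    | NULL    
Optimize | Alpha   | Audit   
Research | Helix   | Optimize
Document | Alpha   | Research
Deploy   | Zeta    | Optimize
Setup    | Alpha   | Research
Migrate  | Nova    | NULL    
Plan     | NULL    | Optimize


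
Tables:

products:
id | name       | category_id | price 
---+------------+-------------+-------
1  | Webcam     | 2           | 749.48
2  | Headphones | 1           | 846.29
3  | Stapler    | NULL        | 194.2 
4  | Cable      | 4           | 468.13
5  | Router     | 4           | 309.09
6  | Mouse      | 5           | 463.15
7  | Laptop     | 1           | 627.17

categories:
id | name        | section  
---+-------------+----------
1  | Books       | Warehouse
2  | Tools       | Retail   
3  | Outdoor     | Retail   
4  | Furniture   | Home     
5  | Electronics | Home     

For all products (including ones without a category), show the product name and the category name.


LEFT JOIN keeps every row from products (the left table); where category_id has no match in categories, the category columns become NULL. Walk through each product:
  - product 1 (Webcam): category_id=2 -> matches Tools
  - product 2 (Headphones): category_id=1 -> matches Books
  - product 3 (Stapler): category_id=NULL, no match -> kept with NULL
  - product 4 (Cable): category_id=4 -> matches Furniture
  - product 5 (Router): category_id=4 -> matches Furniture
  - product 6 (Mouse): category_id=5 -> matches Electronics
  - product 7 (Laptop): category_id=1 -> matches Books
All 7 rows appear; 1 has NULL category.

SQL:
SELECT a.name, b.name AS category
FROM products a
LEFT JOIN categories b ON a.category_id = b.id

Result:
name       | category   
-----------+------------
Webcam     | Tools      
Headphones | Books      
Stapler    | NULL       
Cable      | Furniture  
Router     | Furniture  
Mouse      | Electronics
Laptop     | Books      


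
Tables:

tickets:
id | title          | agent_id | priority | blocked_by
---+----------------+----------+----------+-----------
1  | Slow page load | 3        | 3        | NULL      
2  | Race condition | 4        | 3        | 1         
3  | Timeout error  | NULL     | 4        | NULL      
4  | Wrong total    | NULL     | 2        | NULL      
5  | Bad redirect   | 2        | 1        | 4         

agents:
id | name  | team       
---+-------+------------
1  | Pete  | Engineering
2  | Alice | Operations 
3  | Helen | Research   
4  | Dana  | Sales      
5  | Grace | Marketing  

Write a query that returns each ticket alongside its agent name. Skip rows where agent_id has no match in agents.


INNER JOIN keeps only tickets rows whose agent_id matches an id in agents. Walk through each ticket:
  - ticket 1 (Slow page load): agent_id=3 -> matches Helen
  - ticket 2 (Race condition): agent_id=4 -> matches Dana
  - ticket 3 (Timeout error): agent_id=NULL, no match -> dropped
  - ticket 4 (Wrong total): agent_id=NULL, no match -> dropped
  - ticket 5 (Bad redirect): agent_id=2 -> matches Alice
So 2 of 5 rows are dropped.

SQL:
SELECT a.title, b.name AS agent
FROM tickets a
INNER JOIN agents b ON a.agent_id = b.id

Result:
title          | agent
---------------+------
Slow page load | Helen
Race condition | Dana 
Bad redirect   | Alice


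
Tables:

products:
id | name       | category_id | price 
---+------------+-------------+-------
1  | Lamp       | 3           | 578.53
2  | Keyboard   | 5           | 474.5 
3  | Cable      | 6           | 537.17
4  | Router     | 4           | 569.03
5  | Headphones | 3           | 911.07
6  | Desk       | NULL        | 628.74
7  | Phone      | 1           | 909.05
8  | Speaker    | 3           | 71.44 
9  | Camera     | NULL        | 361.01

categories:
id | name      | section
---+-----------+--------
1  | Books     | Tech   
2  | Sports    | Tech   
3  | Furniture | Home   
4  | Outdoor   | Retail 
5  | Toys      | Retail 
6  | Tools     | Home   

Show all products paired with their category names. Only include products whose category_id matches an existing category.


INNER JOIN keeps only products rows whose category_id matches an id in categories. Walk through each product:
  - product 1 (Lamp): category_id=3 -> matches Furniture
  - product 2 (Keyboard): category_id=5 -> matches Toys
  - product 3 (Cable): category_id=6 -> matches Tools
  - product 4 (Router): category_id=4 -> matches Outdoor
  - product 5 (Headphones): category_id=3 -> matches Furniture
  - product 6 (Desk): category_id=NULL, no match -> dropped
  - product 7 (Phone): category_id=1 -> matches Books
  - product 8 (Speaker): category_id=3 -> matches Furniture
  - product 9 (Camera): category_id=NULL, no match -> dropped
So 2 of 9 rows are dropped.

SQL:
SELECT a.name, b.name AS category
FROM products a
INNER JOIN categories b ON a.category_id = b.id

Result:
name       | category 
-----------+----------
Lamp       | Furniture
Keyboard   | Toys     
Cable      | Tools    
Router     | Outdoor  
Headphones | Furniture
Phone      | Books    
Speaker    | Furniture


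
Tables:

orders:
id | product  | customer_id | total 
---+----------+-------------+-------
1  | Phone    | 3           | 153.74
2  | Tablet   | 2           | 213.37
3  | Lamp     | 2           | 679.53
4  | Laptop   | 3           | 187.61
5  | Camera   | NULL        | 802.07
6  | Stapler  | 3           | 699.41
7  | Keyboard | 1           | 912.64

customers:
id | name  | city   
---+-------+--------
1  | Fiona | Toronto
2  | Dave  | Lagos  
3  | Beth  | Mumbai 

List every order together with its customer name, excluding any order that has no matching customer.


INNER JOIN keeps only orders rows whose customer_id matches an id in customers. Walk through each order:
  - order 1 (Phone): customer_id=3 -> matches Beth
  - order 2 (Tablet): customer_id=2 -> matches Dave
  - order 3 (Lamp): customer_id=2 -> matches Dave
  - order 4 (Laptop): customer_id=3 -> matches Beth
  - order 5 (Camera): customer_id=NULL, no match -> dropped
  - order 6 (Stapler): customer_id=3 -> matches Beth
  - order 7 (Keyboard): customer_id=1 -> matches Fiona
So 1 of 7 rows is dropped.

SQL:
SELECT a.product, b.name AS customer
FROM orders a
INNER JOIN customers b ON a.customer_id = b.id

Result:
product  | customer
---------+---------
Phone    | Beth    
Tablet   | Dave    
Lamp     | Dave    
Laptop   | Beth    
Stapler  | Beth    
Keyboard | Fiona   


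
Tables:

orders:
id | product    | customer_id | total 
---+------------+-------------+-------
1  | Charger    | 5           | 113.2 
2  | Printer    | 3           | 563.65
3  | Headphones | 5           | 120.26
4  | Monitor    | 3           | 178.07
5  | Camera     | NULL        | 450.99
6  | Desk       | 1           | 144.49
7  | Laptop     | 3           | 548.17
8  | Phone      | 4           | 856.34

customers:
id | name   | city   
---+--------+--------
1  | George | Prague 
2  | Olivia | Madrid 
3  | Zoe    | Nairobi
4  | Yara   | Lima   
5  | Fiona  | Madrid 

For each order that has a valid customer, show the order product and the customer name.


INNER JOIN keeps only orders rows whose customer_id matches an id in customers. Walk through each order:
  - order 1 (Charger): customer_id=5 -> matches Fiona
  - order 2 (Printer): customer_id=3 -> matches Zoe
  - order 3 (Headphones): customer_id=5 -> matches Fiona
  - order 4 (Monitor): customer_id=3 -> matches Zoe
  - order 5 (Camera): customer_id=NULL, no match -> dropped
  - order 6 (Desk): customer_id=1 -> matches George
  - order 7 (Laptop): customer_id=3 -> matches Zoe
  - order 8 (Phone): customer_id=4 -> matches Yara
So 1 of 8 rows is dropped.

SQL:
SELECT a.product, b.name AS customer
FROM orders a
INNER JOIN customers b ON a.customer_id = b.id

Result:
product    | customer
-----------+---------
Charger    | Fiona   
Printer    | Zoe     
Headphones | Fiona   
Monitor    | Zoe     
Desk       | George  
Laptop     | Zoe     
Phone      | Yara    


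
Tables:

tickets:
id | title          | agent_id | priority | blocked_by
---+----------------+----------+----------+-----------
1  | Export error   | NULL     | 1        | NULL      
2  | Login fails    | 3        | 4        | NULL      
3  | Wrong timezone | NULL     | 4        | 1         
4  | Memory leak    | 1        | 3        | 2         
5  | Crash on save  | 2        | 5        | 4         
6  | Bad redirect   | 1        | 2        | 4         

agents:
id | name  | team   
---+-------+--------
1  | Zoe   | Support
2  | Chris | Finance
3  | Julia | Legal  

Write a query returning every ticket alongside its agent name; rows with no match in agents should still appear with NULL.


LEFT JOIN keeps every row from tickets (the left table); where agent_id has no match in agents, the agent columns become NULL. Walk through each ticket:
  - ticket 1 (Export error): agent_id=NULL, no match -> kept with NULL
  - ticket 2 (Login fails): agent_id=3 -> matches Julia
  - ticket 3 (Wrong timezone): agent_id=NULL, no match -> kept with NULL
  - ticket 4 (Memory leak): agent_id=1 -> matches Zoe
  - ticket 5 (Crash on save): agent_id=2 -> matches Chris
  - ticket 6 (Bad redirect): agent_id=1 -> matches Zoe
All 6 rows appear; 2 have NULL agent.

SQL:
SELECT a.title, b.name AS agent
FROM tickets a
LEFT JOIN agents b ON a.agent_id = b.id

Result:
title          | agent
---------------+------
Export error   | NULL 
Login fails    | Julia
Wrong timezone | NULL 
Memory leak    | Zoe  
Crash on save  | Chris
Bad redirect   | Zoe  


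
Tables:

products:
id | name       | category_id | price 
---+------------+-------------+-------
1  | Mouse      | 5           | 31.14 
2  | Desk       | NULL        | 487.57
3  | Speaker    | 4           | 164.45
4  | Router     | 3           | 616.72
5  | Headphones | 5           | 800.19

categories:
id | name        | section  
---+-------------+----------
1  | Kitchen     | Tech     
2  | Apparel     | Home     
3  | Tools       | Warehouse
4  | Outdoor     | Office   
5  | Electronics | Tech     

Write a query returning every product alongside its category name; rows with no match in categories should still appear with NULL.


LEFT JOIN keeps every row from products (the left table); where category_id has no match in categories, the category columns become NULL. Walk through each product:
  - product 1 (Mouse): category_id=5 -> matches Electronics
  - product 2 (Desk): category_id=NULL, no match -> kept with NULL
  - product 3 (Speaker): category_id=4 -> matches Outdoor
  - product 4 (Router): category_id=3 -> matches Tools
  - product 5 (Headphones): category_id=5 -> matches Electronics
All 5 rows appear; 1 has NULL category.

SQL:
SELECT a.name, b.name AS category
FROM products a
LEFT JOIN categories b ON a.category_id = b.id

Result:
name       | category   
-----------+------------
Mouse      | Electronics
Desk       | NULL       
Speaker    | Outdoor    
Router     | Tools      
Headphones | Electronics


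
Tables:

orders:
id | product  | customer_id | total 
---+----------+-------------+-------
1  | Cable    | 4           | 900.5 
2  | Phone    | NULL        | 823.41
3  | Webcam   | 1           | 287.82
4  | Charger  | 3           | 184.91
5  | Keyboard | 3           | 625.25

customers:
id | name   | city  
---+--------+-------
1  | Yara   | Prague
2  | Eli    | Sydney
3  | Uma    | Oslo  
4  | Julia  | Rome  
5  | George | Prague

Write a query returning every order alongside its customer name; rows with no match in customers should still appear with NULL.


LEFT JOIN keeps every row from orders (the left table); where customer_id has no match in customers, the customer columns become NULL. Walk through each order:
  - order 1 (Cable): customer_id=4 -> matches Julia
  - order 2 (Phone): customer_id=NULL, no match -> kept with NULL
  - order 3 (Webcam): customer_id=1 -> matches Yara
  - order 4 (Charger): customer_id=3 -> matches Uma
  - order 5 (Keyboard): customer_id=3 -> matches Uma
All 5 rows appear; 1 has NULL customer.

SQL:
SELECT a.product, b.name AS customer
FROM orders a
LEFT JOIN customers b ON a.customer_id = b.id

Result:
product  | customer
---------+---------
Cable    | Julia   
Phone    | NULL    
Webcam   | Yara    
Charger  | Uma     
Keyboard | Uma     


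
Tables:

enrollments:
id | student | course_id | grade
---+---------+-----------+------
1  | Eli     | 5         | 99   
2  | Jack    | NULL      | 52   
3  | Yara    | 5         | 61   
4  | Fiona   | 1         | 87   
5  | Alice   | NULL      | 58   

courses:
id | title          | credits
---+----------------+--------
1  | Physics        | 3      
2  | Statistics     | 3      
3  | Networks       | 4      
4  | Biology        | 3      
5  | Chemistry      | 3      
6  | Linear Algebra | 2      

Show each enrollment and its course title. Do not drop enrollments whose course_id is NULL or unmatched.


LEFT JOIN keeps every row from enrollments (the left table); where course_id has no match in courses, the course columns become NULL. Walk through each enrollment:
  - enrollment 1 (Eli): course_id=5 -> matches Chemistry
  - enrollment 2 (Jack): course_id=NULL, no match -> kept with NULL
  - enrollment 3 (Yara): course_id=5 -> matches Chemistry
  - enrollment 4 (Fiona): course_id=1 -> matches Physics
  - enrollment 5 (Alice): course_id=NULL, no match -> kept with NULL
All 5 rows appear; 2 have NULL course.

SQL:
SELECT a.student, b.title AS course
FROM enrollments a
LEFT JOIN courses b ON a.course_id = b.id

Result:
student | course   
--------+----------
Eli     | Chemistry
Jack    | NULL     
Yara    | Chemistry
Fiona   | Physics  
Alice   | NULL     


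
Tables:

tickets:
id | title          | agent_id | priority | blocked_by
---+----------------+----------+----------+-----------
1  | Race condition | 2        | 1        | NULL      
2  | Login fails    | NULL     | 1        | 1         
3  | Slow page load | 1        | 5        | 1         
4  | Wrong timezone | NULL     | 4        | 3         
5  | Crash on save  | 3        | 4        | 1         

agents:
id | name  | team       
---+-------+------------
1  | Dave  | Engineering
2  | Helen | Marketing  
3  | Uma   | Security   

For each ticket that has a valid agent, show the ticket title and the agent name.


INNER JOIN keeps only tickets rows whose agent_id matches an id in agents. Walk through each ticket:
  - ticket 1 (Race condition): agent_id=2 -> matches Helen
  - ticket 2 (Login fails): agent_id=NULL, no match -> dropped
  - ticket 3 (Slow page load): agent_id=1 -> matches Dave
  - ticket 4 (Wrong timezone): agent_id=NULL, no match -> dropped
  - ticket 5 (Crash on save): agent_id=3 -> matches Uma
So 2 of 5 rows are dropped.

SQL:
SELECT a.title, b.name AS agent
FROM tickets a
INNER JOIN agents b ON a.agent_id = b.id

Result:
title          | agent
---------------+------
Race condition | Helen
Slow page load | Dave 
Crash on save  | Uma  


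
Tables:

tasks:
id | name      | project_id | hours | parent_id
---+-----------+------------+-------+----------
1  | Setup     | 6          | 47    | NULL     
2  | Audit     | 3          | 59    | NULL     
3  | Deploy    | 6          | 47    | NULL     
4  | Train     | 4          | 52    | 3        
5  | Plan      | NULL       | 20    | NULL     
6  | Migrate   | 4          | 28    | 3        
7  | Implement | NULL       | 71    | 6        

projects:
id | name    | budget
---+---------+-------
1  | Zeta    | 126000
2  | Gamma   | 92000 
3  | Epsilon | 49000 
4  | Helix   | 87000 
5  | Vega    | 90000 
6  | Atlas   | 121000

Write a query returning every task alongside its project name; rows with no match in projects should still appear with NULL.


LEFT JOIN keeps every row from tasks (the left table); where project_id has no match in projects, the project columns become NULL. Walk through each task:
  - task 1 (Setup): project_id=6 -> matches Atlas
  - task 2 (Audit): project_id=3 -> matches Epsilon
  - task 3 (Deploy): project_id=6 -> matches Atlas
  - task 4 (Train): project_id=4 -> matches Helix
  - task 5 (Plan): project_id=NULL, no match -> kept with NULL
  - task 6 (Migrate): project_id=4 -> matches Helix
  - task 7 (Implement): project_id=NULL, no match -> kept with NULL
All 7 rows appear; 2 have NULL project.

SQL:
SELECT a.name, b.name AS project
FROM tasks a
LEFT JOIN projects b ON a.project_id = b.id

Result:
name      | project
----------+--------
Setup     | Atlas  
Audit     | Epsilon
Deploy    | Atlas  
Train     | Helix  
Plan      | NULL   
Migrate   | Helix  
Implement | NULL   
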